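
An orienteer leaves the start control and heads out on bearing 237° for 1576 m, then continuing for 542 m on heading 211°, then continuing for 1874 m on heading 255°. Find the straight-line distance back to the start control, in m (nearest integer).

3861 m

Leg 1 (237°, 1576 m): east 1576 sin 237° = -1321.74, north 1576 cos 237° = -858.35
Leg 2 (211°, 542 m): east 542 sin 211° = -279.15, north 542 cos 211° = -464.58
Leg 3 (255°, 1874 m): east 1874 sin 255° = -1810.14, north 1874 cos 255° = -485.03
Net: -3411.04 east, -1807.96 north. Distance = √((-3411.04)² + (-1807.96)²) = 3860.560 m.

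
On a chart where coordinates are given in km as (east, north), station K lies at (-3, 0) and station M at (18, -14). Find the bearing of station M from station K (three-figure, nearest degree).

Δeast = 18 − -3 = 21.00; Δnorth = -14 − 0 = -14.00.
Bearing = atan2(Δeast, Δnorth) mod 360° = 123.69° ≈ 124°.

124°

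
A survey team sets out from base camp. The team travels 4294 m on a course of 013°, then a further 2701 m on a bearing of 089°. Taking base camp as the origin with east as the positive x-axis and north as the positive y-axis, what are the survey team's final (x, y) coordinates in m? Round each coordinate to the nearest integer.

(3667, 4231)

Leg 1 (013°, 4294 m): east 4294 sin 13° = 965.94, north 4294 cos 13° = 4183.95
Leg 2 (089°, 2701 m): east 2701 sin 89° = 2700.59, north 2701 cos 89° = 47.14
Summing: 3666.53 m east, 4231.08 m north → (3667, 4231).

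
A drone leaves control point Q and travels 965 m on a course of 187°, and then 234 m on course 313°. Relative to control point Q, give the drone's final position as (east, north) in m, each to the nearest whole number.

Leg 1 (187°, 965 m): east 965 sin 187° = -117.60, north 965 cos 187° = -957.81
Leg 2 (313°, 234 m): east 234 sin 313° = -171.14, north 234 cos 313° = 159.59
Summing: -288.74 m east, -798.22 m north → (-289, -798).

(-289, -798)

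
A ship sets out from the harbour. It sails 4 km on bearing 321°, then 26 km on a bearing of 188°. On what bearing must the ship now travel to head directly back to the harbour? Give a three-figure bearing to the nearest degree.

Leg 1 (321°, 4 km): east 4 sin 321° = -2.52, north 4 cos 321° = 3.11
Leg 2 (188°, 26 km): east 26 sin 188° = -3.62, north 26 cos 188° = -25.75
Net displacement: -6.14 east, -22.64 north. Direction back to start is (6.14, 22.64): bearing = atan2(6.14, 22.64) mod 360° = 15.16° ≈ 015°.

015°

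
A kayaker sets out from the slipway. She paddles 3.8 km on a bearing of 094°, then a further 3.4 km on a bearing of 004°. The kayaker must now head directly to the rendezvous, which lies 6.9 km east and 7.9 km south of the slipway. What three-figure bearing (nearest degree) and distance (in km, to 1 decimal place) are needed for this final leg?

Leg 1 (094°, 3.8 km): east 3.8 sin 94° = 3.79, north 3.8 cos 94° = -0.27
Leg 2 (004°, 3.4 km): east 3.4 sin 4° = 0.24, north 3.4 cos 4° = 3.39
Current position: (4.03, 3.13). Target: (6.9, -7.9). Remaining: Δeast = 2.87, Δnorth = -11.03.
Bearing = atan2(2.87, -11.03) mod 360° = 165.40°; distance = √((2.87)² + (-11.03)²) = 11.395 km.

165°, 11.4 km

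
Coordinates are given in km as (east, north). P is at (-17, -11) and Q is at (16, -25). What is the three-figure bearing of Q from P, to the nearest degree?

113°

Δeast = 16 − -17 = 33.00; Δnorth = -25 − -11 = -14.00.
Bearing = atan2(Δeast, Δnorth) mod 360° = 112.99° ≈ 113°.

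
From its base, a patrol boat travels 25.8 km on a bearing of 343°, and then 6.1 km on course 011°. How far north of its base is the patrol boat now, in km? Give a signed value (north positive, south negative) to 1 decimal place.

30.7 km

Leg 1 (343°, 25.8 km): east 25.8 sin 343° = -7.54, north 25.8 cos 343° = 24.67
Leg 2 (011°, 6.1 km): east 6.1 sin 11° = 1.16, north 6.1 cos 11° = 5.99
Net north component: 30.66 km.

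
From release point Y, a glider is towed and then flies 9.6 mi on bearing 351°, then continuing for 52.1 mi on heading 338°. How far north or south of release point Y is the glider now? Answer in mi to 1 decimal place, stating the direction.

Leg 1 (351°, 9.6 mi): east 9.6 sin 351° = -1.50, north 9.6 cos 351° = 9.48
Leg 2 (338°, 52.1 mi): east 52.1 sin 338° = -19.52, north 52.1 cos 338° = 48.31
Net north component: 57.79 mi.

57.8 mi north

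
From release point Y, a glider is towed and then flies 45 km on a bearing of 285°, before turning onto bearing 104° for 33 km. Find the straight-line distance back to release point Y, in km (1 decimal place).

12.0 km

Leg 1 (285°, 45 km): east 45 sin 285° = -43.47, north 45 cos 285° = 11.65
Leg 2 (104°, 33 km): east 33 sin 104° = 32.02, north 33 cos 104° = -7.98
Net: -11.45 east, 3.66 north. Distance = √((-11.45)² + (3.66)²) = 12.019 km.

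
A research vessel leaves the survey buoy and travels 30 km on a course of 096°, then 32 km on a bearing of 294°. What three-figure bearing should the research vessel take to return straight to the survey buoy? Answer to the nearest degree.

183°

Leg 1 (096°, 30 km): east 30 sin 96° = 29.84, north 30 cos 96° = -3.14
Leg 2 (294°, 32 km): east 32 sin 294° = -29.23, north 32 cos 294° = 13.02
Net displacement: 0.60 east, 9.88 north. Direction back to start is (-0.60, -9.88): bearing = atan2(-0.60, -9.88) mod 360° = 183.49° ≈ 183°.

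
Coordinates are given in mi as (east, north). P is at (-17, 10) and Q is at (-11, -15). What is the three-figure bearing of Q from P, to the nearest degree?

Δeast = -11 − -17 = 6.00; Δnorth = -15 − 10 = -25.00.
Bearing = atan2(Δeast, Δnorth) mod 360° = 166.50° ≈ 167°.

167°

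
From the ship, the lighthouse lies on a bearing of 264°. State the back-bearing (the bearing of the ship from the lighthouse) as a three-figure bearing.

Back-bearing = 264° − 180° = 084°.

084°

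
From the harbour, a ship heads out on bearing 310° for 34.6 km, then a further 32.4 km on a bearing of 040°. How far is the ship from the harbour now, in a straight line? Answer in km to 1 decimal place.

Leg 1 (310°, 34.6 km): east 34.6 sin 310° = -26.51, north 34.6 cos 310° = 22.24
Leg 2 (040°, 32.4 km): east 32.4 sin 40° = 20.83, north 32.4 cos 40° = 24.82
Net: -5.68 east, 47.06 north. Distance = √((-5.68)² + (47.06)²) = 47.402 km.

47.4 km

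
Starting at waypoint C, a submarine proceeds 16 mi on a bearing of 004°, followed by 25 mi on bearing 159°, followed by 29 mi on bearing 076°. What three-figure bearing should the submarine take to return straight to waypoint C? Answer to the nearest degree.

Leg 1 (004°, 16 mi): east 16 sin 4° = 1.12, north 16 cos 4° = 15.96
Leg 2 (159°, 25 mi): east 25 sin 159° = 8.96, north 25 cos 159° = -23.34
Leg 3 (076°, 29 mi): east 29 sin 76° = 28.14, north 29 cos 76° = 7.02
Net displacement: 38.21 east, -0.36 north. Direction back to start is (-38.21, 0.36): bearing = atan2(-38.21, 0.36) mod 360° = 270.54° ≈ 271°.

271°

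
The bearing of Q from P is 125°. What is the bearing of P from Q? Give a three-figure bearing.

305°

Back-bearing = 125° + 180° = 305°.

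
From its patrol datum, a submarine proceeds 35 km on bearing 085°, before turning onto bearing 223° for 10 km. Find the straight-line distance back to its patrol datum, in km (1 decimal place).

Leg 1 (085°, 35 km): east 35 sin 85° = 34.87, north 35 cos 85° = 3.05
Leg 2 (223°, 10 km): east 10 sin 223° = -6.82, north 10 cos 223° = -7.31
Net: 28.05 east, -4.26 north. Distance = √((28.05)² + (-4.26)²) = 28.369 km.

28.4 km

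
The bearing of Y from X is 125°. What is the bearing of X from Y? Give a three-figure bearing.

Back-bearing = 125° + 180° = 305°.

305°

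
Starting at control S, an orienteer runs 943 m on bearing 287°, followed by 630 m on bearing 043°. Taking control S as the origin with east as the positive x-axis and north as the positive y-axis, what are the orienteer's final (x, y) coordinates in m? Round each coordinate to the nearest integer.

Leg 1 (287°, 943 m): east 943 sin 287° = -901.80, north 943 cos 287° = 275.71
Leg 2 (043°, 630 m): east 630 sin 43° = 429.66, north 630 cos 43° = 460.75
Summing: -472.14 m east, 736.46 m north → (-472, 736).

(-472, 736)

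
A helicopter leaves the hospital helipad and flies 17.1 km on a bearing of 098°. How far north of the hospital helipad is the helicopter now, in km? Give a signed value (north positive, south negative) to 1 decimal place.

Leg 1 (098°, 17.1 km): east 17.1 sin 98° = 16.93, north 17.1 cos 98° = -2.38
Net north component: -2.38 km.

-2.4 km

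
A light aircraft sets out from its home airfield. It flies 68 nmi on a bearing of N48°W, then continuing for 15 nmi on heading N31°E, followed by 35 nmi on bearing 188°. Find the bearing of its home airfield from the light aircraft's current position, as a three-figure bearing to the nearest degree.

Leg 1 (N48°W, 68 nmi): east 68 sin 312° = -50.53, north 68 cos 312° = 45.50
Leg 2 (N31°E, 15 nmi): east 15 sin 31° = 7.73, north 15 cos 31° = 12.86
Leg 3 (188°, 35 nmi): east 35 sin 188° = -4.87, north 35 cos 188° = -34.66
Net displacement: -47.68 east, 23.70 north. Direction back to start is (47.68, -23.70): bearing = atan2(47.68, -23.70) mod 360° = 116.43° ≈ 116°.

116°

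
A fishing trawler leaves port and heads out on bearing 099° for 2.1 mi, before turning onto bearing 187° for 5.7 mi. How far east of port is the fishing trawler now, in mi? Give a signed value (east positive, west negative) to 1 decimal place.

Leg 1 (099°, 2.1 mi): east 2.1 sin 99° = 2.07, north 2.1 cos 99° = -0.33
Leg 2 (187°, 5.7 mi): east 5.7 sin 187° = -0.69, north 5.7 cos 187° = -5.66
Net east component: 1.38 mi.

1.4 mi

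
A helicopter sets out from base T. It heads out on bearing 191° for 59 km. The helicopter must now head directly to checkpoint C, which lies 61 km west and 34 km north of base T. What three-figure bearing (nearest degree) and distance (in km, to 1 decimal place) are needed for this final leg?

Leg 1 (191°, 59 km): east 59 sin 191° = -11.26, north 59 cos 191° = -57.92
Current position: (-11.26, -57.92). Target: (-61, 34). Remaining: Δeast = -49.74, Δnorth = 91.92.
Bearing = atan2(-49.74, 91.92) mod 360° = 331.58°; distance = √((-49.74)² + (91.92)²) = 104.512 km.

332°, 104.5 km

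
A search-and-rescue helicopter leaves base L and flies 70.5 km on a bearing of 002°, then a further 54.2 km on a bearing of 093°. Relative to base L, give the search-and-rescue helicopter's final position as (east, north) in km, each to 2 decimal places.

(56.59, 67.62)

Leg 1 (002°, 70.5 km): east 70.5 sin 2° = 2.46, north 70.5 cos 2° = 70.46
Leg 2 (093°, 54.2 km): east 54.2 sin 93° = 54.13, north 54.2 cos 93° = -2.84
Summing: 56.59 km east, 67.62 km north → (56.59, 67.62).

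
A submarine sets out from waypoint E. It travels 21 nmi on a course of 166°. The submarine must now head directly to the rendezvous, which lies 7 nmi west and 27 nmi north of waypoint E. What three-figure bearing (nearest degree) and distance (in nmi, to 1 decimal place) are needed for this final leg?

346°, 48.9 nmi

Leg 1 (166°, 21 nmi): east 21 sin 166° = 5.08, north 21 cos 166° = -20.38
Current position: (5.08, -20.38). Target: (-7, 27). Remaining: Δeast = -12.08, Δnorth = 47.38.
Bearing = atan2(-12.08, 47.38) mod 360° = 345.70°; distance = √((-12.08)² + (47.38)²) = 48.892 nmi.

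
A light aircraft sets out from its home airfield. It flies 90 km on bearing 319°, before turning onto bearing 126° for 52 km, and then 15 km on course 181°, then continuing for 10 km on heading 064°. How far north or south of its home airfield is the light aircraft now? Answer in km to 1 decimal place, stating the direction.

Leg 1 (319°, 90 km): east 90 sin 319° = -59.05, north 90 cos 319° = 67.92
Leg 2 (126°, 52 km): east 52 sin 126° = 42.07, north 52 cos 126° = -30.56
Leg 3 (181°, 15 km): east 15 sin 181° = -0.26, north 15 cos 181° = -15.00
Leg 4 (064°, 10 km): east 10 sin 64° = 8.99, north 10 cos 64° = 4.38
Net north component: 26.75 km.

26.7 km north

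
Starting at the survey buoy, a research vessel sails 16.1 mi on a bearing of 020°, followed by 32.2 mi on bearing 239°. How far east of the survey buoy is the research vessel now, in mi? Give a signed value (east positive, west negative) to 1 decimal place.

-22.1 mi

Leg 1 (020°, 16.1 mi): east 16.1 sin 20° = 5.51, north 16.1 cos 20° = 15.13
Leg 2 (239°, 32.2 mi): east 32.2 sin 239° = -27.60, north 32.2 cos 239° = -16.58
Net east component: -22.09 mi.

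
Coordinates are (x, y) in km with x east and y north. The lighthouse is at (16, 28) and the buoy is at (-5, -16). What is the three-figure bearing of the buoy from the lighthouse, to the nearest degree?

Δeast = -5 − 16 = -21.00; Δnorth = -16 − 28 = -44.00.
Bearing = atan2(Δeast, Δnorth) mod 360° = 205.51° ≈ 206°.

206°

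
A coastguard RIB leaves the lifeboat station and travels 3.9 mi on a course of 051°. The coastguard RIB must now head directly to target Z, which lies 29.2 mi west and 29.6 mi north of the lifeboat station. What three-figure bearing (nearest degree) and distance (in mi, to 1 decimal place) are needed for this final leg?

Leg 1 (051°, 3.9 mi): east 3.9 sin 51° = 3.03, north 3.9 cos 51° = 2.45
Current position: (3.03, 2.45). Target: (-29.2, 29.6). Remaining: Δeast = -32.23, Δnorth = 27.15.
Bearing = atan2(-32.23, 27.15) mod 360° = 310.10°; distance = √((-32.23)² + (27.15)²) = 42.139 mi.

310°, 42.1 mi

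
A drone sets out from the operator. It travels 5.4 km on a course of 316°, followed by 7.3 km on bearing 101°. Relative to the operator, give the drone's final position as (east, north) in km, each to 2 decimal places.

(3.41, 2.49)

Leg 1 (316°, 5.4 km): east 5.4 sin 316° = -3.75, north 5.4 cos 316° = 3.88
Leg 2 (101°, 7.3 km): east 7.3 sin 101° = 7.17, north 7.3 cos 101° = -1.39
Summing: 3.41 km east, 2.49 km north → (3.41, 2.49).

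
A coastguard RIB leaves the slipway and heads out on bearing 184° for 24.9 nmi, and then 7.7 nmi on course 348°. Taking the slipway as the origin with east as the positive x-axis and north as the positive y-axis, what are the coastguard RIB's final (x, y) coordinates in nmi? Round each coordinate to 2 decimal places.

(-3.34, -17.31)

Leg 1 (184°, 24.9 nmi): east 24.9 sin 184° = -1.74, north 24.9 cos 184° = -24.84
Leg 2 (348°, 7.7 nmi): east 7.7 sin 348° = -1.60, north 7.7 cos 348° = 7.53
Summing: -3.34 nmi east, -17.31 nmi north → (-3.34, -17.31).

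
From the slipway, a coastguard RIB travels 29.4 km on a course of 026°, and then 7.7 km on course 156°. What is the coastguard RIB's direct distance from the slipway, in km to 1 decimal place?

Leg 1 (026°, 29.4 km): east 29.4 sin 26° = 12.89, north 29.4 cos 26° = 26.42
Leg 2 (156°, 7.7 km): east 7.7 sin 156° = 3.13, north 7.7 cos 156° = -7.03
Net: 16.02 east, 19.39 north. Distance = √((16.02)² + (19.39)²) = 25.152 km.

25.2 km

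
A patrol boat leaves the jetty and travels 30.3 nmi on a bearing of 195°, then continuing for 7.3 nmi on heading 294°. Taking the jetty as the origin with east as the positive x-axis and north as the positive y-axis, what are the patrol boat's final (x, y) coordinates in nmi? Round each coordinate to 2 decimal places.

Leg 1 (195°, 30.3 nmi): east 30.3 sin 195° = -7.84, north 30.3 cos 195° = -29.27
Leg 2 (294°, 7.3 nmi): east 7.3 sin 294° = -6.67, north 7.3 cos 294° = 2.97
Summing: -14.51 nmi east, -26.30 nmi north → (-14.51, -26.30).

(-14.51, -26.30)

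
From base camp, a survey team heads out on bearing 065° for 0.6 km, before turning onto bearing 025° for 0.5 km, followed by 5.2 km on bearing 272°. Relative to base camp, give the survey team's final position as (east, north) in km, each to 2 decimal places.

(-4.44, 0.89)

Leg 1 (065°, 0.6 km): east 0.6 sin 65° = 0.54, north 0.6 cos 65° = 0.25
Leg 2 (025°, 0.5 km): east 0.5 sin 25° = 0.21, north 0.5 cos 25° = 0.45
Leg 3 (272°, 5.2 km): east 5.2 sin 272° = -5.20, north 5.2 cos 272° = 0.18
Summing: -4.44 km east, 0.89 km north → (-4.44, 0.89).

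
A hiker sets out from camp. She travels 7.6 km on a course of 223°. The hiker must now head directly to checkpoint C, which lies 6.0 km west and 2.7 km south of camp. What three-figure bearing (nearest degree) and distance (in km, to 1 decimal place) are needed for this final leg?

344°, 3.0 km

Leg 1 (223°, 7.6 km): east 7.6 sin 223° = -5.18, north 7.6 cos 223° = -5.56
Current position: (-5.18, -5.56). Target: (-6.0, -2.7). Remaining: Δeast = -0.82, Δnorth = 2.86.
Bearing = atan2(-0.82, 2.86) mod 360° = 344.05°; distance = √((-0.82)² + (2.86)²) = 2.973 km.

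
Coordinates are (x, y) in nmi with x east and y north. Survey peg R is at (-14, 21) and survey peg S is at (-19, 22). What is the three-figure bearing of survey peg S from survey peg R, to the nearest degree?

Δeast = -19 − -14 = -5.00; Δnorth = 22 − 21 = 1.00.
Bearing = atan2(Δeast, Δnorth) mod 360° = 281.31° ≈ 281°.

281°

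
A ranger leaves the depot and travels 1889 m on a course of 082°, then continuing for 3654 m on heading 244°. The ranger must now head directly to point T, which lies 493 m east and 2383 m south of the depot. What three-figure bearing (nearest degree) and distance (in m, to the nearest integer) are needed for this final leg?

Leg 1 (082°, 1889 m): east 1889 sin 82° = 1870.62, north 1889 cos 82° = 262.90
Leg 2 (244°, 3654 m): east 3654 sin 244° = -3284.19, north 3654 cos 244° = -1601.81
Current position: (-1413.58, -1338.91). Target: (493, -2383). Remaining: Δeast = 1906.58, Δnorth = -1044.09.
Bearing = atan2(1906.58, -1044.09) mod 360° = 118.71°; distance = √((1906.58)² + (-1044.09)²) = 2173.743 m.

119°, 2174 m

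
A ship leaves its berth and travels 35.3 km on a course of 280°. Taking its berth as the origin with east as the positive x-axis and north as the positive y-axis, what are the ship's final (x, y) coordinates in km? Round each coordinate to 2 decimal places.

Leg 1 (280°, 35.3 km): east 35.3 sin 280° = -34.76, north 35.3 cos 280° = 6.13
Summing: -34.76 km east, 6.13 km north → (-34.76, 6.13).

(-34.76, 6.13)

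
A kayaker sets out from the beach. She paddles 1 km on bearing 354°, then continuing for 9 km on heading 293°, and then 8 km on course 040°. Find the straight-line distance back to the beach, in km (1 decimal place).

11.1 km

Leg 1 (354°, 1 km): east 1 sin 354° = -0.10, north 1 cos 354° = 0.99
Leg 2 (293°, 9 km): east 9 sin 293° = -8.28, north 9 cos 293° = 3.52
Leg 3 (040°, 8 km): east 8 sin 40° = 5.14, north 8 cos 40° = 6.13
Net: -3.25 east, 10.64 north. Distance = √((-3.25)² + (10.64)²) = 11.124 km.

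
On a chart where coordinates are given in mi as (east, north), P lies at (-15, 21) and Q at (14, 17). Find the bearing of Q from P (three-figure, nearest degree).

098°

Δeast = 14 − -15 = 29.00; Δnorth = 17 − 21 = -4.00.
Bearing = atan2(Δeast, Δnorth) mod 360° = 97.85° ≈ 098°.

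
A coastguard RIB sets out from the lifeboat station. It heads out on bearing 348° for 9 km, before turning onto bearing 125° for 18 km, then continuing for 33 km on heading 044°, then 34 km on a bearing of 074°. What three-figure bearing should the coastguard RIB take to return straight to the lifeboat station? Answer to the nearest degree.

Leg 1 (348°, 9 km): east 9 sin 348° = -1.87, north 9 cos 348° = 8.80
Leg 2 (125°, 18 km): east 18 sin 125° = 14.74, north 18 cos 125° = -10.32
Leg 3 (044°, 33 km): east 33 sin 44° = 22.92, north 33 cos 44° = 23.74
Leg 4 (074°, 34 km): east 34 sin 74° = 32.68, north 34 cos 74° = 9.37
Net displacement: 68.48 east, 31.59 north. Direction back to start is (-68.48, -31.59): bearing = atan2(-68.48, -31.59) mod 360° = 245.24° ≈ 245°.

245°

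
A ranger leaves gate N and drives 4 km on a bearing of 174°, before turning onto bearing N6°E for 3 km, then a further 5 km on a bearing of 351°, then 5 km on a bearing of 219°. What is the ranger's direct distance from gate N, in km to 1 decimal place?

3.2 km

Leg 1 (174°, 4 km): east 4 sin 174° = 0.42, north 4 cos 174° = -3.98
Leg 2 (N6°E, 3 km): east 3 sin 6° = 0.31, north 3 cos 6° = 2.98
Leg 3 (351°, 5 km): east 5 sin 351° = -0.78, north 5 cos 351° = 4.94
Leg 4 (219°, 5 km): east 5 sin 219° = -3.15, north 5 cos 219° = -3.89
Net: -3.20 east, 0.06 north. Distance = √((-3.20)² + (0.06)²) = 3.198 km.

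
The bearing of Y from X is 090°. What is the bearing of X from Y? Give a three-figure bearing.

Back-bearing = 090° + 180° = 270°.

270°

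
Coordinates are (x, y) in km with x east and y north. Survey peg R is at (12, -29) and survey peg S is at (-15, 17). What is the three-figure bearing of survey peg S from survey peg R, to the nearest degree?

Δeast = -15 − 12 = -27.00; Δnorth = 17 − -29 = 46.00.
Bearing = atan2(Δeast, Δnorth) mod 360° = 329.59° ≈ 330°.

330°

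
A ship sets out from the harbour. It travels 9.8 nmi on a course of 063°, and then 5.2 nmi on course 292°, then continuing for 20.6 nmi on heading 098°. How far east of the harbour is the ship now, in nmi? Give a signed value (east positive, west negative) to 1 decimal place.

24.3 nmi

Leg 1 (063°, 9.8 nmi): east 9.8 sin 63° = 8.73, north 9.8 cos 63° = 4.45
Leg 2 (292°, 5.2 nmi): east 5.2 sin 292° = -4.82, north 5.2 cos 292° = 1.95
Leg 3 (098°, 20.6 nmi): east 20.6 sin 98° = 20.40, north 20.6 cos 98° = -2.87
Net east component: 24.31 nmi.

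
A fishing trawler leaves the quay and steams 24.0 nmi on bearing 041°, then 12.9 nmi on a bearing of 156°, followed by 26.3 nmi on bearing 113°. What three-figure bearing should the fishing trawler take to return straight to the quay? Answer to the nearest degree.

Leg 1 (041°, 24.0 nmi): east 24.0 sin 41° = 15.75, north 24.0 cos 41° = 18.11
Leg 2 (156°, 12.9 nmi): east 12.9 sin 156° = 5.25, north 12.9 cos 156° = -11.78
Leg 3 (113°, 26.3 nmi): east 26.3 sin 113° = 24.21, north 26.3 cos 113° = -10.28
Net displacement: 45.20 east, -3.95 north. Direction back to start is (-45.20, 3.95): bearing = atan2(-45.20, 3.95) mod 360° = 274.99° ≈ 275°.

275°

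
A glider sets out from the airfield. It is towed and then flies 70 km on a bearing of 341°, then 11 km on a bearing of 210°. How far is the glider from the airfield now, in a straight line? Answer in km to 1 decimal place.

Leg 1 (341°, 70 km): east 70 sin 341° = -22.79, north 70 cos 341° = 66.19
Leg 2 (210°, 11 km): east 11 sin 210° = -5.50, north 11 cos 210° = -9.53
Net: -28.29 east, 56.66 north. Distance = √((-28.29)² + (56.66)²) = 63.330 km.

63.3 km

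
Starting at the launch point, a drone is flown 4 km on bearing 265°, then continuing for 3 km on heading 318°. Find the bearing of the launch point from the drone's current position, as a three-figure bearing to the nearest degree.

Leg 1 (265°, 4 km): east 4 sin 265° = -3.98, north 4 cos 265° = -0.35
Leg 2 (318°, 3 km): east 3 sin 318° = -2.01, north 3 cos 318° = 2.23
Net displacement: -5.99 east, 1.88 north. Direction back to start is (5.99, -1.88): bearing = atan2(5.99, -1.88) mod 360° = 107.43° ≈ 107°.

107°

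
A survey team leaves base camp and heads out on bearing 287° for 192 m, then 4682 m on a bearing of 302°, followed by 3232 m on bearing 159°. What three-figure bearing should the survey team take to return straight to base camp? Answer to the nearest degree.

081°

Leg 1 (287°, 192 m): east 192 sin 287° = -183.61, north 192 cos 287° = 56.14
Leg 2 (302°, 4682 m): east 4682 sin 302° = -3970.56, north 4682 cos 302° = 2481.08
Leg 3 (159°, 3232 m): east 3232 sin 159° = 1158.25, north 3232 cos 159° = -3017.33
Net displacement: -2995.93 east, -480.11 north. Direction back to start is (2995.93, 480.11): bearing = atan2(2995.93, 480.11) mod 360° = 80.90° ≈ 081°.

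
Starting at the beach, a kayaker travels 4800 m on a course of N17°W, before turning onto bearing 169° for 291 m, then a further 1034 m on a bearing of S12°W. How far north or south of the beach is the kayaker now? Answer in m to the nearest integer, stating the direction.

Leg 1 (N17°W, 4800 m): east 4800 sin 343° = -1403.38, north 4800 cos 343° = 4590.26
Leg 2 (169°, 291 m): east 291 sin 169° = 55.53, north 291 cos 169° = -285.65
Leg 3 (S12°W, 1034 m): east 1034 sin 192° = -214.98, north 1034 cos 192° = -1011.40
Net north component: 3293.20 m.

3293 m north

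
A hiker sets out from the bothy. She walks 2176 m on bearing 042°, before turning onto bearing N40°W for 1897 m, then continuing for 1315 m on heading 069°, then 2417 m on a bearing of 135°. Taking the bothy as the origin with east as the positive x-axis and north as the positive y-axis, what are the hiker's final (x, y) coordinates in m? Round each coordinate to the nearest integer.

(3173, 1832)

Leg 1 (042°, 2176 m): east 2176 sin 42° = 1456.03, north 2176 cos 42° = 1617.08
Leg 2 (N40°W, 1897 m): east 1897 sin 320° = -1219.37, north 1897 cos 320° = 1453.19
Leg 3 (069°, 1315 m): east 1315 sin 69° = 1227.66, north 1315 cos 69° = 471.25
Leg 4 (135°, 2417 m): east 2417 sin 135° = 1709.08, north 2417 cos 135° = -1709.08
Summing: 3173.40 m east, 1832.45 m north → (3173, 1832).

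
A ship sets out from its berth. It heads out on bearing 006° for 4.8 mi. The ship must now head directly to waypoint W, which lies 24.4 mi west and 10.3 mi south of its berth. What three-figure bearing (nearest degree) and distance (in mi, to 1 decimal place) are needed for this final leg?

Leg 1 (006°, 4.8 mi): east 4.8 sin 6° = 0.50, north 4.8 cos 6° = 4.77
Current position: (0.50, 4.77). Target: (-24.4, -10.3). Remaining: Δeast = -24.90, Δnorth = -15.07.
Bearing = atan2(-24.90, -15.07) mod 360° = 238.81°; distance = √((-24.90)² + (-15.07)²) = 29.109 mi.

239°, 29.1 mi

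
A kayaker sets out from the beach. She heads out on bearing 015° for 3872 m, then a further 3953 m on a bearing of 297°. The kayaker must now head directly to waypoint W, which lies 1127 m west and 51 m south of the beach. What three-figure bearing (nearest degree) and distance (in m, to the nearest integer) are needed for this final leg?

Leg 1 (015°, 3872 m): east 3872 sin 15° = 1002.15, north 3872 cos 15° = 3740.06
Leg 2 (297°, 3953 m): east 3953 sin 297° = -3522.15, north 3953 cos 297° = 1794.62
Current position: (-2520.00, 5534.69). Target: (-1127, -51). Remaining: Δeast = 1393.00, Δnorth = -5585.69.
Bearing = atan2(1393.00, -5585.69) mod 360° = 166.00°; distance = √((1393.00)² + (-5585.69)²) = 5756.768 m.

166°, 5757 m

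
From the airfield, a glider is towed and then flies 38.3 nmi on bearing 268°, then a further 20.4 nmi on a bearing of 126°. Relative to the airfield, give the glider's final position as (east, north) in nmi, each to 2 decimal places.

(-21.77, -13.33)

Leg 1 (268°, 38.3 nmi): east 38.3 sin 268° = -38.28, north 38.3 cos 268° = -1.34
Leg 2 (126°, 20.4 nmi): east 20.4 sin 126° = 16.50, north 20.4 cos 126° = -11.99
Summing: -21.77 nmi east, -13.33 nmi north → (-21.77, -13.33).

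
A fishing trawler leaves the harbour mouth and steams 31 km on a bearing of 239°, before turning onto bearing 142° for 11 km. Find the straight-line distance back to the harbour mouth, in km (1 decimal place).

31.6 km

Leg 1 (239°, 31 km): east 31 sin 239° = -26.57, north 31 cos 239° = -15.97
Leg 2 (142°, 11 km): east 11 sin 142° = 6.77, north 11 cos 142° = -8.67
Net: -19.80 east, -24.63 north. Distance = √((-19.80)² + (-24.63)²) = 31.605 km.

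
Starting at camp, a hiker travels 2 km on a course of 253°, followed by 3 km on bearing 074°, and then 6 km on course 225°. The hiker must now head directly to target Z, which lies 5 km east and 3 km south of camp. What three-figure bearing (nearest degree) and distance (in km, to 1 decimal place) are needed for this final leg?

Leg 1 (253°, 2 km): east 2 sin 253° = -1.91, north 2 cos 253° = -0.58
Leg 2 (074°, 3 km): east 3 sin 74° = 2.88, north 3 cos 74° = 0.83
Leg 3 (225°, 6 km): east 6 sin 225° = -4.24, north 6 cos 225° = -4.24
Current position: (-3.27, -4.00). Target: (5, -3). Remaining: Δeast = 8.27, Δnorth = 1.00.
Bearing = atan2(8.27, 1.00) mod 360° = 83.10°; distance = √((8.27)² + (1.00)²) = 8.332 km.

083°, 8.3 km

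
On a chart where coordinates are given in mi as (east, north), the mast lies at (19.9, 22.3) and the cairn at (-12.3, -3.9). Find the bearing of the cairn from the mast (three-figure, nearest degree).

Δeast = -12.3 − 19.9 = -32.20; Δnorth = -3.9 − 22.3 = -26.20.
Bearing = atan2(Δeast, Δnorth) mod 360° = 230.87° ≈ 231°.

231°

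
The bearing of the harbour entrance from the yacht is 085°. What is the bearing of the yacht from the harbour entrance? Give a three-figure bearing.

265°

Back-bearing = 085° + 180° = 265°.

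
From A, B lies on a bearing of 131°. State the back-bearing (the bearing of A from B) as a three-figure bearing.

311°

Back-bearing = 131° + 180° = 311°.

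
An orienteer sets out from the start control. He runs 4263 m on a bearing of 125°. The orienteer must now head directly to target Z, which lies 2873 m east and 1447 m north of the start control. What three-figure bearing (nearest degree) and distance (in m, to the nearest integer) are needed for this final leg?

Leg 1 (125°, 4263 m): east 4263 sin 125° = 3492.05, north 4263 cos 125° = -2445.16
Current position: (3492.05, -2445.16). Target: (2873, 1447). Remaining: Δeast = -619.05, Δnorth = 3892.16.
Bearing = atan2(-619.05, 3892.16) mod 360° = 350.96°; distance = √((-619.05)² + (3892.16)²) = 3941.078 m.

351°, 3941 m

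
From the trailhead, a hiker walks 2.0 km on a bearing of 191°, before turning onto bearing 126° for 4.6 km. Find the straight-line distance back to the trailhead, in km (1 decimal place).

5.7 km

Leg 1 (191°, 2.0 km): east 2.0 sin 191° = -0.38, north 2.0 cos 191° = -1.96
Leg 2 (126°, 4.6 km): east 4.6 sin 126° = 3.72, north 4.6 cos 126° = -2.70
Net: 3.34 east, -4.67 north. Distance = √((3.34)² + (-4.67)²) = 5.739 km.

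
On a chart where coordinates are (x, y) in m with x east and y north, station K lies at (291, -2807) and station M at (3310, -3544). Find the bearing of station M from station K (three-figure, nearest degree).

104°

Δeast = 3310 − 291 = 3019.00; Δnorth = -3544 − -2807 = -737.00.
Bearing = atan2(Δeast, Δnorth) mod 360° = 103.72° ≈ 104°.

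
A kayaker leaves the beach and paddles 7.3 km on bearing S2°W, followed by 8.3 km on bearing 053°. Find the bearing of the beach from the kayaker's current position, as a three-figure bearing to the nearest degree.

290°

Leg 1 (S2°W, 7.3 km): east 7.3 sin 182° = -0.25, north 7.3 cos 182° = -7.30
Leg 2 (053°, 8.3 km): east 8.3 sin 53° = 6.63, north 8.3 cos 53° = 5.00
Net displacement: 6.37 east, -2.30 north. Direction back to start is (-6.37, 2.30): bearing = atan2(-6.37, 2.30) mod 360° = 289.85° ≈ 290°.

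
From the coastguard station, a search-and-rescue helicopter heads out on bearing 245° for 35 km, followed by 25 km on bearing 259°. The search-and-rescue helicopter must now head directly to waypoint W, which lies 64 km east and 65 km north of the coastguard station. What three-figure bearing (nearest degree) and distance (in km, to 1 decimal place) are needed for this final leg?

Leg 1 (245°, 35 km): east 35 sin 245° = -31.72, north 35 cos 245° = -14.79
Leg 2 (259°, 25 km): east 25 sin 259° = -24.54, north 25 cos 259° = -4.77
Current position: (-56.26, -19.56). Target: (64, 65). Remaining: Δeast = 120.26, Δnorth = 84.56.
Bearing = atan2(120.26, 84.56) mod 360° = 54.89°; distance = √((120.26)² + (84.56)²) = 147.015 km.

055°, 147.0 km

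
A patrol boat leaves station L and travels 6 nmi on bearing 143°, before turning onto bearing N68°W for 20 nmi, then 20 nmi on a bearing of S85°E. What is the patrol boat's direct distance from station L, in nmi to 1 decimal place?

Leg 1 (143°, 6 nmi): east 6 sin 143° = 3.61, north 6 cos 143° = -4.79
Leg 2 (N68°W, 20 nmi): east 20 sin 292° = -18.54, north 20 cos 292° = 7.49
Leg 3 (S85°E, 20 nmi): east 20 sin 95° = 19.92, north 20 cos 95° = -1.74
Net: 4.99 east, 0.96 north. Distance = √((4.99)² + (0.96)²) = 5.082 nmi.

5.1 nmi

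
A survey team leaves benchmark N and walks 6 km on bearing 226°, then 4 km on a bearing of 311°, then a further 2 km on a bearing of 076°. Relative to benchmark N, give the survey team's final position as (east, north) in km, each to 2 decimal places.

(-5.39, -1.06)

Leg 1 (226°, 6 km): east 6 sin 226° = -4.32, north 6 cos 226° = -4.17
Leg 2 (311°, 4 km): east 4 sin 311° = -3.02, north 4 cos 311° = 2.62
Leg 3 (076°, 2 km): east 2 sin 76° = 1.94, north 2 cos 76° = 0.48
Summing: -5.39 km east, -1.06 km north → (-5.39, -1.06).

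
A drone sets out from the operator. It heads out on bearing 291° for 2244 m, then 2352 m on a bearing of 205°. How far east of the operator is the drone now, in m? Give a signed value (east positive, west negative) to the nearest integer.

-3089 m

Leg 1 (291°, 2244 m): east 2244 sin 291° = -2094.95, north 2244 cos 291° = 804.18
Leg 2 (205°, 2352 m): east 2352 sin 205° = -994.00, north 2352 cos 205° = -2131.64
Net east component: -3088.95 m.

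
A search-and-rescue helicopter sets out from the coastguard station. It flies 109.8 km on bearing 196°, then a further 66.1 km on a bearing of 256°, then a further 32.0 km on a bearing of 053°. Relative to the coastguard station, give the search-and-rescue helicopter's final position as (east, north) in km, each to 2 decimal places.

(-68.85, -102.28)

Leg 1 (196°, 109.8 km): east 109.8 sin 196° = -30.26, north 109.8 cos 196° = -105.55
Leg 2 (256°, 66.1 km): east 66.1 sin 256° = -64.14, north 66.1 cos 256° = -15.99
Leg 3 (053°, 32.0 km): east 32.0 sin 53° = 25.56, north 32.0 cos 53° = 19.26
Summing: -68.85 km east, -102.28 km north → (-68.85, -102.28).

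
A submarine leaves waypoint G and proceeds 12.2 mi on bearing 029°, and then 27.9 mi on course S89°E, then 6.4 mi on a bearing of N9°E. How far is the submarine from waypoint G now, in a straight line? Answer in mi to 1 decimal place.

38.5 mi

Leg 1 (029°, 12.2 mi): east 12.2 sin 29° = 5.91, north 12.2 cos 29° = 10.67
Leg 2 (S89°E, 27.9 mi): east 27.9 sin 91° = 27.90, north 27.9 cos 91° = -0.49
Leg 3 (N9°E, 6.4 mi): east 6.4 sin 9° = 1.00, north 6.4 cos 9° = 6.32
Net: 34.81 east, 16.50 north. Distance = √((34.81)² + (16.50)²) = 38.526 mi.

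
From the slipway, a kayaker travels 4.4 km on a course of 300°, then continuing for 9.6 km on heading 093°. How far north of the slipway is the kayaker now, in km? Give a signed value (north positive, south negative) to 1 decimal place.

Leg 1 (300°, 4.4 km): east 4.4 sin 300° = -3.81, north 4.4 cos 300° = 2.20
Leg 2 (093°, 9.6 km): east 9.6 sin 93° = 9.59, north 9.6 cos 93° = -0.50
Net north component: 1.70 km.

1.7 km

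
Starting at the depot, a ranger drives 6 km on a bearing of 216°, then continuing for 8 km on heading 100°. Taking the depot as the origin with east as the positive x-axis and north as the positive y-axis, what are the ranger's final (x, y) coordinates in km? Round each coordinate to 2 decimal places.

(4.35, -6.24)

Leg 1 (216°, 6 km): east 6 sin 216° = -3.53, north 6 cos 216° = -4.85
Leg 2 (100°, 8 km): east 8 sin 100° = 7.88, north 8 cos 100° = -1.39
Summing: 4.35 km east, -6.24 km north → (4.35, -6.24).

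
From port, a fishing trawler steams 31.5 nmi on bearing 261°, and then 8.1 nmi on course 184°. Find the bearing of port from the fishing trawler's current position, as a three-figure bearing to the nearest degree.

Leg 1 (261°, 31.5 nmi): east 31.5 sin 261° = -31.11, north 31.5 cos 261° = -4.93
Leg 2 (184°, 8.1 nmi): east 8.1 sin 184° = -0.57, north 8.1 cos 184° = -8.08
Net displacement: -31.68 east, -13.01 north. Direction back to start is (31.68, 13.01): bearing = atan2(31.68, 13.01) mod 360° = 67.67° ≈ 068°.

068°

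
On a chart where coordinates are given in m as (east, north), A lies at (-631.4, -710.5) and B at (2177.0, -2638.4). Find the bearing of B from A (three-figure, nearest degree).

Δeast = 2177.0 − -631.4 = 2808.40; Δnorth = -2638.4 − -710.5 = -1927.90.
Bearing = atan2(Δeast, Δnorth) mod 360° = 124.47° ≈ 124°.

124°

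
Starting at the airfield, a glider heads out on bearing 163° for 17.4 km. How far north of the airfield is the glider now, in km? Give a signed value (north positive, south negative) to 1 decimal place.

Leg 1 (163°, 17.4 km): east 17.4 sin 163° = 5.09, north 17.4 cos 163° = -16.64
Net north component: -16.64 km.

-16.6 km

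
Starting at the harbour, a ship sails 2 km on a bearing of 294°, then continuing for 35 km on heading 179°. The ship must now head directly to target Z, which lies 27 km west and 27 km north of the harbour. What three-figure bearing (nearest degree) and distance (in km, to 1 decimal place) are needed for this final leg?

Leg 1 (294°, 2 km): east 2 sin 294° = -1.83, north 2 cos 294° = 0.81
Leg 2 (179°, 35 km): east 35 sin 179° = 0.61, north 35 cos 179° = -34.99
Current position: (-1.22, -34.18). Target: (-27, 27). Remaining: Δeast = -25.78, Δnorth = 61.18.
Bearing = atan2(-25.78, 61.18) mod 360° = 337.15°; distance = √((-25.78)² + (61.18)²) = 66.392 km.

337°, 66.4 km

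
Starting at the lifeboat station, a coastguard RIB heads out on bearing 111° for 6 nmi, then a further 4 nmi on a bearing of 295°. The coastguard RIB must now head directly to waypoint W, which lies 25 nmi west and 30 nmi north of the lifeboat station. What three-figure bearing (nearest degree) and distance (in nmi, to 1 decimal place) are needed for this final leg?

Leg 1 (111°, 6 nmi): east 6 sin 111° = 5.60, north 6 cos 111° = -2.15
Leg 2 (295°, 4 nmi): east 4 sin 295° = -3.63, north 4 cos 295° = 1.69
Current position: (1.98, -0.46). Target: (-25, 30). Remaining: Δeast = -26.98, Δnorth = 30.46.
Bearing = atan2(-26.98, 30.46) mod 360° = 318.47°; distance = √((-26.98)² + (30.46)²) = 40.688 nmi.

318°, 40.7 nmi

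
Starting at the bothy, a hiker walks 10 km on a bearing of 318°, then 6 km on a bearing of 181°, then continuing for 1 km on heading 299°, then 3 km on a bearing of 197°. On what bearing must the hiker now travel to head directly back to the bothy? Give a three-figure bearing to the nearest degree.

Leg 1 (318°, 10 km): east 10 sin 318° = -6.69, north 10 cos 318° = 7.43
Leg 2 (181°, 6 km): east 6 sin 181° = -0.10, north 6 cos 181° = -6.00
Leg 3 (299°, 1 km): east 1 sin 299° = -0.87, north 1 cos 299° = 0.48
Leg 4 (197°, 3 km): east 3 sin 197° = -0.88, north 3 cos 197° = -2.87
Net displacement: -8.55 east, -0.95 north. Direction back to start is (8.55, 0.95): bearing = atan2(8.55, 0.95) mod 360° = 83.65° ≈ 084°.

084°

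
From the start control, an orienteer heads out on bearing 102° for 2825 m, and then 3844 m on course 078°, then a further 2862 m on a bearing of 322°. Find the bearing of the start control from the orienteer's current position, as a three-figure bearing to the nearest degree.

243°

Leg 1 (102°, 2825 m): east 2825 sin 102° = 2763.27, north 2825 cos 102° = -587.35
Leg 2 (078°, 3844 m): east 3844 sin 78° = 3760.00, north 3844 cos 78° = 799.21
Leg 3 (322°, 2862 m): east 2862 sin 322° = -1762.02, north 2862 cos 322° = 2255.29
Net displacement: 4761.24 east, 2467.15 north. Direction back to start is (-4761.24, -2467.15): bearing = atan2(-4761.24, -2467.15) mod 360° = 242.61° ≈ 243°.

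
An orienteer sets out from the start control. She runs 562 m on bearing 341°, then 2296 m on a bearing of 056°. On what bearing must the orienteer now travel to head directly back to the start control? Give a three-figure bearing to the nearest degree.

223°

Leg 1 (341°, 562 m): east 562 sin 341° = -182.97, north 562 cos 341° = 531.38
Leg 2 (056°, 2296 m): east 2296 sin 56° = 1903.47, north 2296 cos 56° = 1283.91
Net displacement: 1720.50 east, 1815.29 north. Direction back to start is (-1720.50, -1815.29): bearing = atan2(-1720.50, -1815.29) mod 360° = 223.46° ≈ 223°.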